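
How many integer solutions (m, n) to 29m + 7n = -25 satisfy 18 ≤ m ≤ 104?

gcd(29, 7) = 1.
By Bézout, 29*(1) + 7*(-4) = 1.
Particular solution: (3, -16).
General solution: m = 3 + 7t, n = -16 - 29t for integer t.
18 ≤ 3 + 7t ≤ 104 gives t ∈ [3, 14], which is 12 values.

12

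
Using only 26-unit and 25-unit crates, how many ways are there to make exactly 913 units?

Need nonnegative integers with 26j + 25k = 913.
gcd(26, 25) = 1, and 26·(1) + 25·(-1) = 1.
So (j₀, k₀) = (913, -913); general j = 913 + 25t, k = -913 - 26t.
j ≥ 0 ⇒ t ≥ -36; k ≥ 0 ⇒ t ≤ -36. That's 1 value of t.

1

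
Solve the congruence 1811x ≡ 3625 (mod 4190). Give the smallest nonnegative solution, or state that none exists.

gcd(4190, 1811) = 1.
1 divides 3625, so solutions exist.
By Bézout, 1811*(-509) + 4190*(220) = 1.
So 1811*(-509) ≡ 1 (mod 4190); multiply by 3625: x ≡ -1845125 (mod 4190).
Smallest nonnegative: x = -1845125 mod 4190 = 2665.

2665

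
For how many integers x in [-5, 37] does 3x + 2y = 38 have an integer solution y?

gcd(3, 2) = 1.
By Bézout, 3×(1) + 2×(-1) = 1.
Particular solution: (0, 19).
General solution: x = 0 + 2t, y = 19 - 3t for integer t.
-5 ≤ 0 + 2t ≤ 37 gives t ∈ [-2, 18], which is 21 values.

21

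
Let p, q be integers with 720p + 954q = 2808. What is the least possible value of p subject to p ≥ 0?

gcd(954, 720):
  954 = 1·720 + 234
  720 = 3·234 + 18
  234 = 13·18
so gcd(954, 720) = 18.
18 divides 2808, so solutions exist.
Back-substitute for Bézout coefficients:
  18 = 720 - 3·234
  ... = 720·(4) + 954·(-3)
Scale by 2808/18 = 156: (p₀, q₀) = (624, -468).
General solution: p = 624 + 53t, q = -468 - 40t for integer t.
p ≥ 0: smallest is 624 mod 53 = 41 (at t = -11), with q = -28.

41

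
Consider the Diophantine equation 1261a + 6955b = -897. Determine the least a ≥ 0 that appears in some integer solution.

253

gcd(6955, 1261) = 13.
13 divides -897, so solutions exist.
By Bézout, 1261*(-182) + 6955*(33) = 13.
Scale by -897/13 = -69: (a₀, b₀) = (12558, -2277).
General solution: a = 12558 + 535t, b = -2277 - 97t for integer t.
a ≥ 0: smallest is 12558 mod 535 = 253 (at t = -23), with b = -46.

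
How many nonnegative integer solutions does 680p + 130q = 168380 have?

gcd(680, 130) = 10  (680 = 5·130 + 30, 130 = 4·30 + 10, 30 = 3·10).
Back-substituting, 680·(-4) + 130·(21) = 10.
Scale by 16838: one solution is (-67352, 353598). Reduce p mod 13: (1, 1290).
General: p = 1 + 13t, q = 1290 - 68t.
p ≥ 0 ⇒ t ≥ 0; q ≥ 0 ⇒ t ≤ 18. So t ∈ [0, 18]: 19 solutions.

19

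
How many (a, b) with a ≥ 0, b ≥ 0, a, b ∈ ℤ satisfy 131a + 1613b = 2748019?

gcd(1613, 131) = 1.
By Bézout, 131×(-197) + 1613×(16) = 1.
One solution: (156, 1691).
General: a = 156 + 1613t, b = 1691 - 131t.
a ≥ 0 ⇒ t ≥ 0; b ≥ 0 ⇒ t ≤ 12. So t ∈ [0, 12]: 13 solutions.

13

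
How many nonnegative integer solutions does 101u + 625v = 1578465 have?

gcd(625, 101) = 1  (625 = 6·101 + 19, 101 = 5·19 + 6, 19 = 3·6 + 1, 6 = 6·1).
Back-substituting, 101·(-99) + 625·(16) = 1.
Scale by 1578465: one solution is (-156268035, 25255440). Reduce u mod 625: (90, 2511).
General: u = 90 + 625t, v = 2511 - 101t.
u ≥ 0 ⇒ t ≥ 0; v ≥ 0 ⇒ t ≤ 24. So t ∈ [0, 24]: 25 solutions.

25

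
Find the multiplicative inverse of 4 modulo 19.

gcd(19, 4) = 1  (19 = 4×4 + 3, 4 = 1×3 + 1, 3 = 3×1).
Back-substituting, 4×(5) + 19×(-1) = 1.
So 4×5 ≡ 1 (mod 19), and 5 mod 19 = 5.

5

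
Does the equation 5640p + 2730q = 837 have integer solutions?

gcd(5640, 2730):
  5640 = 2×2730 + 180
  2730 = 15×180 + 30
  180 = 6×30
so gcd(5640, 2730) = 30.
30 does not divide 837 (remainder 27), so no integer solutions.

no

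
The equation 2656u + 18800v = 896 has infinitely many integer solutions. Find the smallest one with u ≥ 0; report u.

gcd(18800, 2656) = 16  (18800 = 7×2656 + 208, 2656 = 12×208 + 160, 208 = 1×160 + 48, 160 = 3×48 + 16, 48 = 3×16).
16 divides 896, so solutions exist.
Back-substituting, 2656×(361) + 18800×(-51) = 16.
Scale by 896/16 = 56: (u₀, v₀) = (20216, -2856).
General solution: u = 20216 + 1175t, v = -2856 - 166t for integer t.
u ≥ 0: smallest is 20216 mod 1175 = 241 (at t = -17), with v = -34.

241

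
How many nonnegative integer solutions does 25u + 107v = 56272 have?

gcd(107, 25):
  107 = 4*25 + 7
  25 = 3*7 + 4
  7 = 1*4 + 3
  4 = 1*3 + 1
  3 = 3*1
so gcd(107, 25) = 1.
Back-substitute for Bézout coefficients:
  1 = 4 - 1*3
  ... = 25*(30) + 107*(-7)
Scale by 56272: one solution is (1688160, -393904). Reduce u mod 107: (21, 521).
General: u = 21 + 107t, v = 521 - 25t.
u ≥ 0 ⇒ t ≥ 0; v ≥ 0 ⇒ t ≤ 20. So t ∈ [0, 20]: 21 solutions.

21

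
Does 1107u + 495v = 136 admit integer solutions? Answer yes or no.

gcd(1107, 495) = 9  (1107 = 2×495 + 117, 495 = 4×117 + 27, 117 = 4×27 + 9, 27 = 3×9).
9 does not divide 136 (remainder 1), so no integer solutions.

no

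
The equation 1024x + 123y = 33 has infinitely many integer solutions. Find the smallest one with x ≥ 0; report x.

gcd(1024, 123):
  1024 = 8·123 + 40
  123 = 3·40 + 3
  40 = 13·3 + 1
  3 = 3·1
so gcd(1024, 123) = 1.
1 divides 33, so solutions exist.
Back-substitute for Bézout coefficients:
  1 = 40 - 13·3
  ... = 1024·(40) + 123·(-333)
Scale by 33/1 = 33: (x₀, y₀) = (1320, -10989).
General solution: x = 1320 + 123t, y = -10989 - 1024t for integer t.
x ≥ 0: smallest is 1320 mod 123 = 90 (at t = -10), with y = -749.

90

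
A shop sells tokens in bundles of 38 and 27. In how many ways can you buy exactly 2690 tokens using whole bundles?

3

Need nonnegative integers with 38j + 27k = 2690.
gcd(38, 27) = 1, and 38·(5) + 27·(-7) = 1.
So (j₀, k₀) = (13450, -18830); general j = 13450 + 27t, k = -18830 - 38t.
j ≥ 0 ⇒ t ≥ -498; k ≥ 0 ⇒ t ≤ -496. That's 3 values of t.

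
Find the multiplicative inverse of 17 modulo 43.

38

gcd(43, 17):
  43 = 2×17 + 9
  17 = 1×9 + 8
  9 = 1×8 + 1
  8 = 8×1
so gcd(43, 17) = 1.
Back-substitute for Bézout coefficients:
  1 = 9 - 1×8
  ... = 17×(-5) + 43×(2)
So 17×-5 ≡ 1 (mod 43), and -5 mod 43 = 38.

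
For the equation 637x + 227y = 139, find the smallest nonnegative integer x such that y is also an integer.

gcd(637, 227):
  637 = 2*227 + 183
  227 = 1*183 + 44
  183 = 4*44 + 7
  44 = 6*7 + 2
  7 = 3*2 + 1
  2 = 2*1
so gcd(637, 227) = 1.
1 divides 139, so solutions exist.
Back-substitute for Bézout coefficients:
  1 = 7 - 3*2
  ... = 637*(98) + 227*(-275)
Scale by 139/1 = 139: (x₀, y₀) = (13622, -38225).
General solution: x = 13622 + 227t, y = -38225 - 637t for integer t.
x ≥ 0: smallest is 13622 mod 227 = 2 (at t = -60), with y = -5.

2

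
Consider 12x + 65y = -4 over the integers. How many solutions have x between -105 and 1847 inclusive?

30

gcd(65, 12) = 1.
By Bézout, 12*(-27) + 65*(5) = 1.
Particular solution: (43, -8).
General solution: x = 43 + 65t, y = -8 - 12t for integer t.
-105 ≤ 43 + 65t ≤ 1847 gives t ∈ [-2, 27], which is 30 values.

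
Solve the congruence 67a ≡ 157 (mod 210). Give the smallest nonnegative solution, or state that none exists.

gcd(210, 67) = 1.
1 divides 157, so solutions exist.
By Bézout, 67·(-47) + 210·(15) = 1.
So 67·(-47) ≡ 1 (mod 210); multiply by 157: a ≡ -7379 (mod 210).
Smallest nonnegative: a = -7379 mod 210 = 181.

181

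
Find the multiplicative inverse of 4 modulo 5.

gcd(5, 4) = 1.
By Bézout, 4*(-1) + 5*(1) = 1.
So 4*-1 ≡ 1 (mod 5), and -1 mod 5 = 4.

4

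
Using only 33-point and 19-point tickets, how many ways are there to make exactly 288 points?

Need nonnegative integers with 33j + 19k = 288.
gcd(33, 19) = 1, and 33·(-4) + 19·(7) = 1.
So (j₀, k₀) = (-1152, 2016); general j = -1152 + 19t, k = 2016 - 33t.
j ≥ 0 ⇒ t ≥ 61; k ≥ 0 ⇒ t ≤ 61. That's 1 value of t.

1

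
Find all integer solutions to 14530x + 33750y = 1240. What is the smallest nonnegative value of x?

gcd(33750, 14530) = 10  (33750 = 2·14530 + 4690, 14530 = 3·4690 + 460, 4690 = 10·460 + 90, 460 = 5·90 + 10, 90 = 9·10).
10 divides 1240, so solutions exist.
Back-substituting, 14530·(367) + 33750·(-158) = 10.
Scale by 1240/10 = 124: (x₀, y₀) = (45508, -19592).
General solution: x = 45508 + 3375t, y = -19592 - 1453t for integer t.
x ≥ 0: smallest is 45508 mod 3375 = 1633 (at t = -13), with y = -703.

1633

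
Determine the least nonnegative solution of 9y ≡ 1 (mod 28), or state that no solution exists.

gcd(28, 9) = 1  (28 = 3·9 + 1, 9 = 9·1).
1 divides 1, so solutions exist.
Back-substituting, 9·(-3) + 28·(1) = 1.
So 9·(-3) ≡ 1 (mod 28); multiply by 1: y ≡ -3 (mod 28).
Smallest nonnegative: y = -3 mod 28 = 25.

25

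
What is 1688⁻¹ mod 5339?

2951

gcd(5339, 1688) = 1.
By Bézout, 1688·(-2388) + 5339·(755) = 1.
So 1688·-2388 ≡ 1 (mod 5339), and -2388 mod 5339 = 2951.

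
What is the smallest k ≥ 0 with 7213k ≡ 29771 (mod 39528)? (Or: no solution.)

gcd(39528, 7213) = 1.
1 divides 29771, so solutions exist.
By Bézout, 7213*(-18731) + 39528*(3418) = 1.
So 7213*(-18731) ≡ 1 (mod 39528); multiply by 29771: k ≡ -557640601 (mod 39528).
Smallest nonnegative: k = -557640601 mod 39528 = 20423.

20423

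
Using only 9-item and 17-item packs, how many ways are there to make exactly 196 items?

2

Need nonnegative integers with 9j + 17k = 196.
gcd(9, 17) = 1, and 9·(2) + 17·(-1) = 1.
So (j₀, k₀) = (392, -196); general j = 392 + 17t, k = -196 - 9t.
j ≥ 0 ⇒ t ≥ -23; k ≥ 0 ⇒ t ≤ -22. That's 2 values of t.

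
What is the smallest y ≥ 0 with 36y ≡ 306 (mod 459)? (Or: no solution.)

gcd(459, 36) = 9.
9 divides 306, so solutions exist.
By Bézout, 36×(13) + 459×(-1) = 9.
So 36×(13) ≡ 9 (mod 459); multiply by 34: y ≡ 442 (mod 51).
Smallest nonnegative: y = 442 mod 51 = 34.

34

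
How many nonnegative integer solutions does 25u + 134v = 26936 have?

8

gcd(134, 25):
  134 = 5·25 + 9
  25 = 2·9 + 7
  9 = 1·7 + 2
  7 = 3·2 + 1
  2 = 2·1
so gcd(134, 25) = 1.
Back-substitute for Bézout coefficients:
  1 = 7 - 3·2
  ... = 25·(59) + 134·(-11)
Scale by 26936: one solution is (1589224, -296296). Reduce u mod 134: (118, 179).
General: u = 118 + 134t, v = 179 - 25t.
u ≥ 0 ⇒ t ≥ 0; v ≥ 0 ⇒ t ≤ 7. So t ∈ [0, 7]: 8 solutions.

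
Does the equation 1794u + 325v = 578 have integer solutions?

no

gcd(1794, 325) = 13  (1794 = 5*325 + 169, 325 = 1*169 + 156, 169 = 1*156 + 13, 156 = 12*13).
13 does not divide 578 (remainder 6), so no integer solutions.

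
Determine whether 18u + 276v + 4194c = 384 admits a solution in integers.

yes

gcd(276, 18) = 6.
gcd(6, 4194) = 6.
6 divides 384, so integer solutions exist.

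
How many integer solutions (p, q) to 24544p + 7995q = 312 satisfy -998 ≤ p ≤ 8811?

gcd(24544, 7995):
  24544 = 3*7995 + 559
  7995 = 14*559 + 169
  559 = 3*169 + 52
  169 = 3*52 + 13
  52 = 4*13
so gcd(24544, 7995) = 13.
Back-substitute for Bézout coefficients:
  13 = 169 - 3*52
  ... = 24544*(-143) + 7995*(439)
Scale by 24: particular solution (-3432, 10536); reduce p mod 615: (258, -792).
General solution: p = 258 + 615t, q = -792 - 1888t for integer t.
-998 ≤ 258 + 615t ≤ 8811 gives t ∈ [-2, 13], which is 16 values.

16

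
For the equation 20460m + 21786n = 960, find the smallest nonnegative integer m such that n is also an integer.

gcd(21786, 20460):
  21786 = 1·20460 + 1326
  20460 = 15·1326 + 570
  1326 = 2·570 + 186
  570 = 3·186 + 12
  186 = 15·12 + 6
  12 = 2·6
so gcd(21786, 20460) = 6.
6 divides 960, so solutions exist.
Back-substitute for Bézout coefficients:
  6 = 186 - 15·12
  ... = 20460·(-1758) + 21786·(1651)
Scale by 960/6 = 160: (m₀, n₀) = (-281280, 264160).
General solution: m = -281280 + 3631t, n = 264160 - 3410t for integer t.
m ≥ 0: smallest is -281280 mod 3631 = 1938 (at t = 78), with n = -1820.

1938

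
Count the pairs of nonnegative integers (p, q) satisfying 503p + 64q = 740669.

23

gcd(503, 64) = 1.
By Bézout, 503·(7) + 64·(-55) = 1.
One solution: (43, 11235).
General: p = 43 + 64t, q = 11235 - 503t.
p ≥ 0 ⇒ t ≥ 0; q ≥ 0 ⇒ t ≤ 22. So t ∈ [0, 22]: 23 solutions.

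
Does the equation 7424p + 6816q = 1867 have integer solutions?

gcd(7424, 6816) = 32  (7424 = 1·6816 + 608, 6816 = 11·608 + 128, 608 = 4·128 + 96, 128 = 1·96 + 32, 96 = 3·32).
32 does not divide 1867 (remainder 11), so no integer solutions.

no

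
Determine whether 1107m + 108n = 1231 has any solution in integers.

gcd(1107, 108) = 27  (1107 = 10·108 + 27, 108 = 4·27).
27 does not divide 1231 (remainder 16), so no integer solutions.

no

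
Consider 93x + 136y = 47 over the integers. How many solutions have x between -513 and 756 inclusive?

10

gcd(136, 93):
  136 = 1*93 + 43
  93 = 2*43 + 7
  43 = 6*7 + 1
  7 = 7*1
so gcd(136, 93) = 1.
Back-substitute for Bézout coefficients:
  1 = 43 - 6*7
  ... = 93*(-19) + 136*(13)
Scale by 47: particular solution (-893, 611); reduce x mod 136: (59, -40).
General solution: x = 59 + 136t, y = -40 - 93t for integer t.
-513 ≤ 59 + 136t ≤ 756 gives t ∈ [-4, 5], which is 10 values.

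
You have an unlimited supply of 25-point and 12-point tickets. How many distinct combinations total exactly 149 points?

1

Need nonnegative integers with 25j + 12k = 149.
gcd(25, 12) = 1, and 25·(1) + 12·(-2) = 1.
So (j₀, k₀) = (149, -298); general j = 149 + 12t, k = -298 - 25t.
j ≥ 0 ⇒ t ≥ -12; k ≥ 0 ⇒ t ≤ -12. That's 1 value of t.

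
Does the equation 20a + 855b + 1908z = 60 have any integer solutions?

gcd(855, 20) = 5.
gcd(5, 1908) = 1.
1 divides 60, so integer solutions exist.

yes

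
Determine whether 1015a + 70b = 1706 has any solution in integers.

gcd(1015, 70) = 35.
35 does not divide 1706 (remainder 26), so no integer solutions.

no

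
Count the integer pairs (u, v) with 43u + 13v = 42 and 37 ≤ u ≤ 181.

11

gcd(43, 13) = 1  (43 = 3*13 + 4, 13 = 3*4 + 1, 4 = 4*1).
Back-substituting, 43*(-3) + 13*(10) = 1.
Scale by 42: particular solution (-126, 420); reduce u mod 13: (4, -10).
General solution: u = 4 + 13t, v = -10 - 43t for integer t.
37 ≤ 4 + 13t ≤ 181 gives t ∈ [3, 13], which is 11 values.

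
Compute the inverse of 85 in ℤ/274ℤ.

245

gcd(274, 85):
  274 = 3×85 + 19
  85 = 4×19 + 9
  19 = 2×9 + 1
  9 = 9×1
so gcd(274, 85) = 1.
Back-substitute for Bézout coefficients:
  1 = 19 - 2×9
  ... = 85×(-29) + 274×(9)
So 85×-29 ≡ 1 (mod 274), and -29 mod 274 = 245.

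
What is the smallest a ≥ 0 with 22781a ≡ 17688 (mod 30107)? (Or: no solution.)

688

gcd(30107, 22781) = 11.
11 divides 17688, so solutions exist.
By Bézout, 22781·(300) + 30107·(-227) = 11.
So 22781·(300) ≡ 11 (mod 30107); multiply by 1608: a ≡ 482400 (mod 2737).
Smallest nonnegative: a = 482400 mod 2737 = 688.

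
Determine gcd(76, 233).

gcd(233, 76):
  233 = 3·76 + 5
  76 = 15·5 + 1
  5 = 5·1
so gcd(233, 76) = 1.

1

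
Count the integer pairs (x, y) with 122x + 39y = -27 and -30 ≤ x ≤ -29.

0

gcd(122, 39):
  122 = 3×39 + 5
  39 = 7×5 + 4
  5 = 1×4 + 1
  4 = 4×1
so gcd(122, 39) = 1.
Back-substitute for Bézout coefficients:
  1 = 5 - 1×4
  ... = 122×(8) + 39×(-25)
Scale by -27: particular solution (-216, 675); reduce x mod 39: (18, -57).
General solution: x = 18 + 39t, y = -57 - 122t for integer t.
-30 ≤ 18 + 39t ≤ -29 gives t ∈ [-1, -2], which is 0 values.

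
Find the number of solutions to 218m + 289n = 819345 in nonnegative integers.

13

gcd(289, 218):
  289 = 1*218 + 71
  218 = 3*71 + 5
  71 = 14*5 + 1
  5 = 5*1
so gcd(289, 218) = 1.
Back-substitute for Bézout coefficients:
  1 = 71 - 14*5
  ... = 218*(-57) + 289*(43)
Scale by 819345: one solution is (-46702665, 35231835). Reduce m mod 289: (24, 2817).
General: m = 24 + 289t, n = 2817 - 218t.
m ≥ 0 ⇒ t ≥ 0; n ≥ 0 ⇒ t ≤ 12. So t ∈ [0, 12]: 13 solutions.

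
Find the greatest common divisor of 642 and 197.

gcd(642, 197):
  642 = 3*197 + 51
  197 = 3*51 + 44
  51 = 1*44 + 7
  44 = 6*7 + 2
  7 = 3*2 + 1
  2 = 2*1
so gcd(642, 197) = 1.

1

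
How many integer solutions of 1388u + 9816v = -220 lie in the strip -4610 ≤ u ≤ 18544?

gcd(9816, 1388) = 4  (9816 = 7*1388 + 100, 1388 = 13*100 + 88, 100 = 1*88 + 12, 88 = 7*12 + 4, 12 = 3*4).
Back-substituting, 1388*(785) + 9816*(-111) = 4.
Scale by -55: particular solution (-43175, 6105); reduce u mod 2454: (997, -141).
General solution: u = 997 + 2454t, v = -141 - 347t for integer t.
-4610 ≤ 997 + 2454t ≤ 18544 gives t ∈ [-2, 7], which is 10 values.

10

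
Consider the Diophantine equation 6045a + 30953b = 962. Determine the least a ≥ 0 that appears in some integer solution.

1439

gcd(30953, 6045):
  30953 = 5·6045 + 728
  6045 = 8·728 + 221
  728 = 3·221 + 65
  221 = 3·65 + 26
  65 = 2·26 + 13
  26 = 2·13
so gcd(30953, 6045) = 13.
13 divides 962, so solutions exist.
Back-substitute for Bézout coefficients:
  13 = 65 - 2·26
  ... = 6045·(-978) + 30953·(191)
Scale by 962/13 = 74: (a₀, b₀) = (-72372, 14134).
General solution: a = -72372 + 2381t, b = 14134 - 465t for integer t.
a ≥ 0: smallest is -72372 mod 2381 = 1439 (at t = 31), with b = -281.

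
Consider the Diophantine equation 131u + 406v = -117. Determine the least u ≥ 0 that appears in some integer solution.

gcd(406, 131):
  406 = 3·131 + 13
  131 = 10·13 + 1
  13 = 13·1
so gcd(406, 131) = 1.
1 divides -117, so solutions exist.
Back-substitute for Bézout coefficients:
  1 = 131 - 10·13
  ... = 131·(31) + 406·(-10)
Scale by -117/1 = -117: (u₀, v₀) = (-3627, 1170).
General solution: u = -3627 + 406t, v = 1170 - 131t for integer t.
u ≥ 0: smallest is -3627 mod 406 = 27 (at t = 9), with v = -9.

27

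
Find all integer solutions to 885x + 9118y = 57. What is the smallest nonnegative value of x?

7789

gcd(9118, 885) = 1.
1 divides 57, so solutions exist.
By Bézout, 885·(-1463) + 9118·(142) = 1.
Scale by 57/1 = 57: (x₀, y₀) = (-83391, 8094).
General solution: x = -83391 + 9118t, y = 8094 - 885t for integer t.
x ≥ 0: smallest is -83391 mod 9118 = 7789 (at t = 10), with y = -756.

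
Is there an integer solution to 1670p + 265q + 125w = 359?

gcd(1670, 265) = 5.
gcd(5, 125) = 5.
5 does not divide 359 (remainder 4), so no integer solutions.

no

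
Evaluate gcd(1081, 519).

gcd(1081, 519):
  1081 = 2·519 + 43
  519 = 12·43 + 3
  43 = 14·3 + 1
  3 = 3·1
so gcd(1081, 519) = 1.

1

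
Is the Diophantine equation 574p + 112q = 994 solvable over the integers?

gcd(574, 112):
  574 = 5·112 + 14
  112 = 8·14
so gcd(574, 112) = 14.
14 divides 994, so integer solutions exist.

yes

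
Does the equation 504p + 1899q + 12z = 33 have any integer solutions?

gcd(1899, 504) = 9  (1899 = 3×504 + 387, 504 = 1×387 + 117, 387 = 3×117 + 36, 117 = 3×36 + 9, 36 = 4×9).
gcd(9, 12) = 3.
3 divides 33, so integer solutions exist.

yes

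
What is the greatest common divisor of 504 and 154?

gcd(504, 154) = 14  (504 = 3·154 + 42, 154 = 3·42 + 28, 42 = 1·28 + 14, 28 = 2·14).

14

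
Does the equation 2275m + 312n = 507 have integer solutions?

gcd(2275, 312) = 13  (2275 = 7*312 + 91, 312 = 3*91 + 39, 91 = 2*39 + 13, 39 = 3*13).
13 divides 507, so integer solutions exist.

yes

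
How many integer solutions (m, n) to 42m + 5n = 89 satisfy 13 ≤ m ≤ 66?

10

gcd(42, 5):
  42 = 8×5 + 2
  5 = 2×2 + 1
  2 = 2×1
so gcd(42, 5) = 1.
Back-substitute for Bézout coefficients:
  1 = 5 - 2×2
  ... = 42×(-2) + 5×(17)
Scale by 89: particular solution (-178, 1513); reduce m mod 5: (2, 1).
General solution: m = 2 + 5t, n = 1 - 42t for integer t.
13 ≤ 2 + 5t ≤ 66 gives t ∈ [3, 12], which is 10 values.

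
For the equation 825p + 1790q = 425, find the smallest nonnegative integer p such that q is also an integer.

gcd(1790, 825) = 5  (1790 = 2×825 + 140, 825 = 5×140 + 125, 140 = 1×125 + 15, 125 = 8×15 + 5, 15 = 3×5).
5 divides 425, so solutions exist.
Back-substituting, 825×(115) + 1790×(-53) = 5.
Scale by 425/5 = 85: (p₀, q₀) = (9775, -4505).
General solution: p = 9775 + 358t, q = -4505 - 165t for integer t.
p ≥ 0: smallest is 9775 mod 358 = 109 (at t = -27), with q = -50.

109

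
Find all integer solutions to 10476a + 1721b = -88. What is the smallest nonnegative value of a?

1468

gcd(10476, 1721):
  10476 = 6×1721 + 150
  1721 = 11×150 + 71
  150 = 2×71 + 8
  71 = 8×8 + 7
  8 = 1×7 + 1
  7 = 7×1
so gcd(10476, 1721) = 1.
1 divides -88, so solutions exist.
Back-substitute for Bézout coefficients:
  1 = 8 - 1×7
  ... = 10476×(218) + 1721×(-1327)
Scale by -88/1 = -88: (a₀, b₀) = (-19184, 116776).
General solution: a = -19184 + 1721t, b = 116776 - 10476t for integer t.
a ≥ 0: smallest is -19184 mod 1721 = 1468 (at t = 12), with b = -8936.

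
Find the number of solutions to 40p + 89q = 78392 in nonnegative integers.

22

gcd(89, 40):
  89 = 2·40 + 9
  40 = 4·9 + 4
  9 = 2·4 + 1
  4 = 4·1
so gcd(89, 40) = 1.
Back-substitute for Bézout coefficients:
  1 = 9 - 2·4
  ... = 40·(-20) + 89·(9)
Scale by 78392: one solution is (-1567840, 705528). Reduce p mod 89: (73, 848).
General: p = 73 + 89t, q = 848 - 40t.
p ≥ 0 ⇒ t ≥ 0; q ≥ 0 ⇒ t ≤ 21. So t ∈ [0, 21]: 22 solutions.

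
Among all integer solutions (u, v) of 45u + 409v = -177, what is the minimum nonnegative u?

296

gcd(409, 45) = 1.
1 divides -177, so solutions exist.
By Bézout, 45×(100) + 409×(-11) = 1.
Scale by -177/1 = -177: (u₀, v₀) = (-17700, 1947).
General solution: u = -17700 + 409t, v = 1947 - 45t for integer t.
u ≥ 0: smallest is -17700 mod 409 = 296 (at t = 44), with v = -33.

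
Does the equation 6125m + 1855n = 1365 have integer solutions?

gcd(6125, 1855) = 35  (6125 = 3×1855 + 560, 1855 = 3×560 + 175, 560 = 3×175 + 35, 175 = 5×35).
35 divides 1365, so integer solutions exist.

yes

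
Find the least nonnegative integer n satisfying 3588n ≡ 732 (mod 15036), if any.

897

gcd(15036, 3588) = 12  (15036 = 4·3588 + 684, 3588 = 5·684 + 168, 684 = 4·168 + 12, 168 = 14·12).
12 divides 732, so solutions exist.
Back-substituting, 3588·(-88) + 15036·(21) = 12.
So 3588·(-88) ≡ 12 (mod 15036); multiply by 61: n ≡ -5368 (mod 1253).
Smallest nonnegative: n = -5368 mod 1253 = 897.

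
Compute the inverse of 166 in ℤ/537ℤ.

55

gcd(537, 166) = 1  (537 = 3*166 + 39, 166 = 4*39 + 10, 39 = 3*10 + 9, 10 = 1*9 + 1, 9 = 9*1).
Back-substituting, 166*(55) + 537*(-17) = 1.
So 166*55 ≡ 1 (mod 537), and 55 mod 537 = 55.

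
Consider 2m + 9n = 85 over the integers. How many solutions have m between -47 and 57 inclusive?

12

gcd(9, 2) = 1  (9 = 4*2 + 1, 2 = 2*1).
Back-substituting, 2*(-4) + 9*(1) = 1.
Scale by 85: particular solution (-340, 85); reduce m mod 9: (2, 9).
General solution: m = 2 + 9t, n = 9 - 2t for integer t.
-47 ≤ 2 + 9t ≤ 57 gives t ∈ [-5, 6], which is 12 values.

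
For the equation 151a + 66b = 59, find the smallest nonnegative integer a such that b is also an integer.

gcd(151, 66) = 1  (151 = 2·66 + 19, 66 = 3·19 + 9, 19 = 2·9 + 1, 9 = 9·1).
1 divides 59, so solutions exist.
Back-substituting, 151·(7) + 66·(-16) = 1.
Scale by 59/1 = 59: (a₀, b₀) = (413, -944).
General solution: a = 413 + 66t, b = -944 - 151t for integer t.
a ≥ 0: smallest is 413 mod 66 = 17 (at t = -6), with b = -38.

17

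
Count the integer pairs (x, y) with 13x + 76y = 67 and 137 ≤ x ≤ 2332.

29

gcd(76, 13):
  76 = 5*13 + 11
  13 = 1*11 + 2
  11 = 5*2 + 1
  2 = 2*1
so gcd(76, 13) = 1.
Back-substitute for Bézout coefficients:
  1 = 11 - 5*2
  ... = 13*(-35) + 76*(6)
Scale by 67: particular solution (-2345, 402); reduce x mod 76: (11, -1).
General solution: x = 11 + 76t, y = -1 - 13t for integer t.
137 ≤ 11 + 76t ≤ 2332 gives t ∈ [2, 30], which is 29 values.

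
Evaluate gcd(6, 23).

gcd(23, 6) = 1  (23 = 3*6 + 5, 6 = 1*5 + 1, 5 = 5*1).

1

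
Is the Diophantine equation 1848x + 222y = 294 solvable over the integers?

gcd(1848, 222) = 6.
6 divides 294, so integer solutions exist.

yes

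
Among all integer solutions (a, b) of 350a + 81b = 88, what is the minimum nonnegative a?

gcd(350, 81):
  350 = 4·81 + 26
  81 = 3·26 + 3
  26 = 8·3 + 2
  3 = 1·2 + 1
  2 = 2·1
so gcd(350, 81) = 1.
1 divides 88, so solutions exist.
Back-substitute for Bézout coefficients:
  1 = 3 - 1·2
  ... = 350·(-28) + 81·(121)
Scale by 88/1 = 88: (a₀, b₀) = (-2464, 10648).
General solution: a = -2464 + 81t, b = 10648 - 350t for integer t.
a ≥ 0: smallest is -2464 mod 81 = 47 (at t = 31), with b = -202.

47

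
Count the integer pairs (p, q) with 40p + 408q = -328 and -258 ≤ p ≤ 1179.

gcd(408, 40):
  408 = 10×40 + 8
  40 = 5×8
so gcd(408, 40) = 8.
Back-substitute for Bézout coefficients:
  8 = 408 - 10×40
  ... = 40×(-10) + 408×(1)
Scale by -41: particular solution (410, -41); reduce p mod 51: (2, -1).
General solution: p = 2 + 51t, q = -1 - 5t for integer t.
-258 ≤ 2 + 51t ≤ 1179 gives t ∈ [-5, 23], which is 29 values.

29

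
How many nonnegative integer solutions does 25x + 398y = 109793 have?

11

gcd(398, 25) = 1.
By Bézout, 25·(-191) + 398·(12) = 1.
One solution: (157, 266).
General: x = 157 + 398t, y = 266 - 25t.
x ≥ 0 ⇒ t ≥ 0; y ≥ 0 ⇒ t ≤ 10. So t ∈ [0, 10]: 11 solutions.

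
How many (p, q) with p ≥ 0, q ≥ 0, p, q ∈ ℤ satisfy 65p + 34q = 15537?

7

gcd(65, 34):
  65 = 1×34 + 31
  34 = 1×31 + 3
  31 = 10×3 + 1
  3 = 3×1
so gcd(65, 34) = 1.
Back-substitute for Bézout coefficients:
  1 = 31 - 10×3
  ... = 65×(11) + 34×(-21)
Scale by 15537: one solution is (170907, -326277). Reduce p mod 34: (23, 413).
General: p = 23 + 34t, q = 413 - 65t.
p ≥ 0 ⇒ t ≥ 0; q ≥ 0 ⇒ t ≤ 6. So t ∈ [0, 6]: 7 solutions.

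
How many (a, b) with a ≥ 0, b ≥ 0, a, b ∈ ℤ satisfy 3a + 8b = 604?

gcd(8, 3):
  8 = 2·3 + 2
  3 = 1·2 + 1
  2 = 2·1
so gcd(8, 3) = 1.
Back-substitute for Bézout coefficients:
  1 = 3 - 1·2
  ... = 3·(3) + 8·(-1)
Scale by 604: one solution is (1812, -604). Reduce a mod 8: (4, 74).
General: a = 4 + 8t, b = 74 - 3t.
a ≥ 0 ⇒ t ≥ 0; b ≥ 0 ⇒ t ≤ 24. So t ∈ [0, 24]: 25 solutions.

25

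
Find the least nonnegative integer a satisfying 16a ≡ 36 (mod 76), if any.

7

gcd(76, 16) = 4.
4 divides 36, so solutions exist.
By Bézout, 16*(5) + 76*(-1) = 4.
So 16*(5) ≡ 4 (mod 76); multiply by 9: a ≡ 45 (mod 19).
Smallest nonnegative: a = 45 mod 19 = 7.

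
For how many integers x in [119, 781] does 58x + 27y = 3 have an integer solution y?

25

gcd(58, 27):
  58 = 2×27 + 4
  27 = 6×4 + 3
  4 = 1×3 + 1
  3 = 3×1
so gcd(58, 27) = 1.
Back-substitute for Bézout coefficients:
  1 = 4 - 1×3
  ... = 58×(7) + 27×(-15)
Scale by 3: particular solution (21, -45); reduce x mod 27: (21, -45).
General solution: x = 21 + 27t, y = -45 - 58t for integer t.
119 ≤ 21 + 27t ≤ 781 gives t ∈ [4, 28], which is 25 values.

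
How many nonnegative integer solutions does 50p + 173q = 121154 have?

14

gcd(173, 50):
  173 = 3·50 + 23
  50 = 2·23 + 4
  23 = 5·4 + 3
  4 = 1·3 + 1
  3 = 3·1
so gcd(173, 50) = 1.
Back-substitute for Bézout coefficients:
  1 = 4 - 1·3
  ... = 50·(45) + 173·(-13)
Scale by 121154: one solution is (5451930, -1575002). Reduce p mod 173: (8, 698).
General: p = 8 + 173t, q = 698 - 50t.
p ≥ 0 ⇒ t ≥ 0; q ≥ 0 ⇒ t ≤ 13. So t ∈ [0, 13]: 14 solutions.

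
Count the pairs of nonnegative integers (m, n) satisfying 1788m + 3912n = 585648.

gcd(3912, 1788) = 12.
By Bézout, 1788*(-35) + 3912*(16) = 12.
One solution: (100, 104).
General: m = 100 + 326t, n = 104 - 149t.
m ≥ 0 ⇒ t ≥ 0; n ≥ 0 ⇒ t ≤ 0. So t ∈ [0, 0]: 1 solution.

1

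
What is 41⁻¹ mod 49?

gcd(49, 41) = 1  (49 = 1*41 + 8, 41 = 5*8 + 1, 8 = 8*1).
Back-substituting, 41*(6) + 49*(-5) = 1.
So 41*6 ≡ 1 (mod 49), and 6 mod 49 = 6.

6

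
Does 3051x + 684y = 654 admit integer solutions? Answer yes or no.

no

gcd(3051, 684):
  3051 = 4·684 + 315
  684 = 2·315 + 54
  315 = 5·54 + 45
  54 = 1·45 + 9
  45 = 5·9
so gcd(3051, 684) = 9.
9 does not divide 654 (remainder 6), so no integer solutions.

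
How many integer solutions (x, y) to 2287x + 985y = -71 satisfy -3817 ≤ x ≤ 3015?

gcd(2287, 985):
  2287 = 2·985 + 317
  985 = 3·317 + 34
  317 = 9·34 + 11
  34 = 3·11 + 1
  11 = 11·1
so gcd(2287, 985) = 1.
Back-substitute for Bézout coefficients:
  1 = 34 - 3·11
  ... = 2287·(-87) + 985·(202)
Scale by -71: particular solution (6177, -14342); reduce x mod 985: (267, -620).
General solution: x = 267 + 985t, y = -620 - 2287t for integer t.
-3817 ≤ 267 + 985t ≤ 3015 gives t ∈ [-4, 2], which is 7 values.

7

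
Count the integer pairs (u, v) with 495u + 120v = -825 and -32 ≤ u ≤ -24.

gcd(495, 120):
  495 = 4·120 + 15
  120 = 8·15
so gcd(495, 120) = 15.
Back-substitute for Bézout coefficients:
  15 = 495 - 4·120
  ... = 495·(1) + 120·(-4)
Scale by -55: particular solution (-55, 220); reduce u mod 8: (1, -11).
General solution: u = 1 + 8t, v = -11 - 33t for integer t.
-32 ≤ 1 + 8t ≤ -24 gives t ∈ [-4, -4], which is 1 value.

1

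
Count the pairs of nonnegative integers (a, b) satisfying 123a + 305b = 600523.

gcd(305, 123) = 1.
By Bézout, 123·(62) + 305·(-25) = 1.
One solution: (161, 1904).
General: a = 161 + 305t, b = 1904 - 123t.
a ≥ 0 ⇒ t ≥ 0; b ≥ 0 ⇒ t ≤ 15. So t ∈ [0, 15]: 16 solutions.

16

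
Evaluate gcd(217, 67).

gcd(217, 67):
  217 = 3·67 + 16
  67 = 4·16 + 3
  16 = 5·3 + 1
  3 = 3·1
so gcd(217, 67) = 1.

1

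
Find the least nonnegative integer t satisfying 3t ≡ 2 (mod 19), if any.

7

gcd(19, 3) = 1.
1 divides 2, so solutions exist.
By Bézout, 3·(-6) + 19·(1) = 1.
So 3·(-6) ≡ 1 (mod 19); multiply by 2: t ≡ -12 (mod 19).
Smallest nonnegative: t = -12 mod 19 = 7.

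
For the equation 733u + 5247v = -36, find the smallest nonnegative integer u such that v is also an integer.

3078

gcd(5247, 733) = 1.
1 divides -36, so solutions exist.
By Bézout, 733*(-2126) + 5247*(297) = 1.
Scale by -36/1 = -36: (u₀, v₀) = (76536, -10692).
General solution: u = 76536 + 5247t, v = -10692 - 733t for integer t.
u ≥ 0: smallest is 76536 mod 5247 = 3078 (at t = -14), with v = -430.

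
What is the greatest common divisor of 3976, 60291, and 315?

gcd(60291, 3976) = 7.
gcd(7, 315) = 7.

7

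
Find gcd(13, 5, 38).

1

gcd(13, 5):
  13 = 2×5 + 3
  5 = 1×3 + 2
  3 = 1×2 + 1
  2 = 2×1
so gcd(13, 5) = 1.
gcd(1, 38) = 1.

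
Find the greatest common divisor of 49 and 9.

1

gcd(49, 9) = 1  (49 = 5*9 + 4, 9 = 2*4 + 1, 4 = 4*1).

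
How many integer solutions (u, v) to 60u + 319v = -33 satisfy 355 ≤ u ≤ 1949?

5

gcd(319, 60):
  319 = 5*60 + 19
  60 = 3*19 + 3
  19 = 6*3 + 1
  3 = 3*1
so gcd(319, 60) = 1.
Back-substitute for Bézout coefficients:
  1 = 19 - 6*3
  ... = 60*(-101) + 319*(19)
Scale by -33: particular solution (3333, -627); reduce u mod 319: (143, -27).
General solution: u = 143 + 319t, v = -27 - 60t for integer t.
355 ≤ 143 + 319t ≤ 1949 gives t ∈ [1, 5], which is 5 values.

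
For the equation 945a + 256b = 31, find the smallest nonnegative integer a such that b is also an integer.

gcd(945, 256) = 1.
1 divides 31, so solutions exist.
By Bézout, 945·(81) + 256·(-299) = 1.
Scale by 31/1 = 31: (a₀, b₀) = (2511, -9269).
General solution: a = 2511 + 256t, b = -9269 - 945t for integer t.
a ≥ 0: smallest is 2511 mod 256 = 207 (at t = -9), with b = -764.

207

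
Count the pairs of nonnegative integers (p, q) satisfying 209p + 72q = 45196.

gcd(209, 72):
  209 = 2×72 + 65
  72 = 1×65 + 7
  65 = 9×7 + 2
  7 = 3×2 + 1
  2 = 2×1
so gcd(209, 72) = 1.
Back-substitute for Bézout coefficients:
  1 = 7 - 3×2
  ... = 209×(-31) + 72×(90)
Scale by 45196: one solution is (-1401076, 4067640). Reduce p mod 72: (44, 500).
General: p = 44 + 72t, q = 500 - 209t.
p ≥ 0 ⇒ t ≥ 0; q ≥ 0 ⇒ t ≤ 2. So t ∈ [0, 2]: 3 solutions.

3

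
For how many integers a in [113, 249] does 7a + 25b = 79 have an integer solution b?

gcd(25, 7) = 1.
By Bézout, 7·(-7) + 25·(2) = 1.
Particular solution: (22, -3).
General solution: a = 22 + 25t, b = -3 - 7t for integer t.
113 ≤ 22 + 25t ≤ 249 gives t ∈ [4, 9], which is 6 values.

6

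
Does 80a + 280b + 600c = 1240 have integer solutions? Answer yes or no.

gcd(280, 80):
  280 = 3*80 + 40
  80 = 2*40
so gcd(280, 80) = 40.
gcd(40, 600) = 40.
40 divides 1240, so integer solutions exist.

yes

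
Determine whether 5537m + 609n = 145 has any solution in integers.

gcd(5537, 609):
  5537 = 9·609 + 56
  609 = 10·56 + 49
  56 = 1·49 + 7
  49 = 7·7
so gcd(5537, 609) = 7.
7 does not divide 145 (remainder 5), so no integer solutions.

no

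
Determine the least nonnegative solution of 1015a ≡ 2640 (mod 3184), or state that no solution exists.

928

gcd(3184, 1015) = 1  (3184 = 3·1015 + 139, 1015 = 7·139 + 42, 139 = 3·42 + 13, 42 = 3·13 + 3, 13 = 4·3 + 1, 3 = 3·1).
1 divides 2640, so solutions exist.
Back-substituting, 1015·(-985) + 3184·(314) = 1.
So 1015·(-985) ≡ 1 (mod 3184); multiply by 2640: a ≡ -2600400 (mod 3184).
Smallest nonnegative: a = -2600400 mod 3184 = 928.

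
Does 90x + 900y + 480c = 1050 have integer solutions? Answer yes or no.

yes

gcd(900, 90) = 90  (900 = 10·90).
gcd(90, 480) = 30.
30 divides 1050, so integer solutions exist.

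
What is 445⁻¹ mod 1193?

1067

gcd(1193, 445):
  1193 = 2·445 + 303
  445 = 1·303 + 142
  303 = 2·142 + 19
  142 = 7·19 + 9
  19 = 2·9 + 1
  9 = 9·1
so gcd(1193, 445) = 1.
Back-substitute for Bézout coefficients:
  1 = 19 - 2·9
  ... = 445·(-126) + 1193·(47)
So 445·-126 ≡ 1 (mod 1193), and -126 mod 1193 = 1067.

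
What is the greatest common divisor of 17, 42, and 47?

1

gcd(42, 17):
  42 = 2×17 + 8
  17 = 2×8 + 1
  8 = 8×1
so gcd(42, 17) = 1.
gcd(1, 47) = 1.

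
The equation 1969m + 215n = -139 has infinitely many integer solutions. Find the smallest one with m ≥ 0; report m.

154

gcd(1969, 215) = 1.
1 divides -139, so solutions exist.
By Bézout, 1969×(19) + 215×(-174) = 1.
Scale by -139/1 = -139: (m₀, n₀) = (-2641, 24186).
General solution: m = -2641 + 215t, n = 24186 - 1969t for integer t.
m ≥ 0: smallest is -2641 mod 215 = 154 (at t = 13), with n = -1411.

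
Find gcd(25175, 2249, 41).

1

gcd(25175, 2249) = 1.
gcd(1, 41) = 1.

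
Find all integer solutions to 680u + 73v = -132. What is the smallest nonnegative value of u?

26

gcd(680, 73) = 1  (680 = 9*73 + 23, 73 = 3*23 + 4, 23 = 5*4 + 3, 4 = 1*3 + 1, 3 = 3*1).
1 divides -132, so solutions exist.
Back-substituting, 680*(-19) + 73*(177) = 1.
Scale by -132/1 = -132: (u₀, v₀) = (2508, -23364).
General solution: u = 2508 + 73t, v = -23364 - 680t for integer t.
u ≥ 0: smallest is 2508 mod 73 = 26 (at t = -34), with v = -244.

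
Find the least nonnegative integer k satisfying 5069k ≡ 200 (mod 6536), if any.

gcd(6536, 5069) = 1.
1 divides 200, so solutions exist.
By Bézout, 5069×(-499) + 6536×(387) = 1.
So 5069×(-499) ≡ 1 (mod 6536); multiply by 200: k ≡ -99800 (mod 6536).
Smallest nonnegative: k = -99800 mod 6536 = 4776.

4776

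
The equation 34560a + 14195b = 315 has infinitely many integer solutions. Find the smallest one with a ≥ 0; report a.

2303

gcd(34560, 14195) = 5  (34560 = 2·14195 + 6170, 14195 = 2·6170 + 1855, 6170 = 3·1855 + 605, 1855 = 3·605 + 40, 605 = 15·40 + 5, 40 = 8·5).
5 divides 315, so solutions exist.
Back-substituting, 34560·(352) + 14195·(-857) = 5.
Scale by 315/5 = 63: (a₀, b₀) = (22176, -53991).
General solution: a = 22176 + 2839t, b = -53991 - 6912t for integer t.
a ≥ 0: smallest is 22176 mod 2839 = 2303 (at t = -7), with b = -5607.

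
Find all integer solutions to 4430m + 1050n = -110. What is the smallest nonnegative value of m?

68

gcd(4430, 1050):
  4430 = 4×1050 + 230
  1050 = 4×230 + 130
  230 = 1×130 + 100
  130 = 1×100 + 30
  100 = 3×30 + 10
  30 = 3×10
so gcd(4430, 1050) = 10.
10 divides -110, so solutions exist.
Back-substitute for Bézout coefficients:
  10 = 100 - 3×30
  ... = 4430×(32) + 1050×(-135)
Scale by -110/10 = -11: (m₀, n₀) = (-352, 1485).
General solution: m = -352 + 105t, n = 1485 - 443t for integer t.
m ≥ 0: smallest is -352 mod 105 = 68 (at t = 4), with n = -287.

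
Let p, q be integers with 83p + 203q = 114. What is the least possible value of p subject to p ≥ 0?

131

gcd(203, 83):
  203 = 2·83 + 37
  83 = 2·37 + 9
  37 = 4·9 + 1
  9 = 9·1
so gcd(203, 83) = 1.
1 divides 114, so solutions exist.
Back-substitute for Bézout coefficients:
  1 = 37 - 4·9
  ... = 83·(-22) + 203·(9)
Scale by 114/1 = 114: (p₀, q₀) = (-2508, 1026).
General solution: p = -2508 + 203t, q = 1026 - 83t for integer t.
p ≥ 0: smallest is -2508 mod 203 = 131 (at t = 13), with q = -53.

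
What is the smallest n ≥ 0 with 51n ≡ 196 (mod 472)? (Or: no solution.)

300

gcd(472, 51) = 1.
1 divides 196, so solutions exist.
By Bézout, 51·(-37) + 472·(4) = 1.
So 51·(-37) ≡ 1 (mod 472); multiply by 196: n ≡ -7252 (mod 472).
Smallest nonnegative: n = -7252 mod 472 = 300.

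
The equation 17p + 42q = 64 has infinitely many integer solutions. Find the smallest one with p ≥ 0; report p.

gcd(42, 17) = 1.
1 divides 64, so solutions exist.
By Bézout, 17×(5) + 42×(-2) = 1.
Scale by 64/1 = 64: (p₀, q₀) = (320, -128).
General solution: p = 320 + 42t, q = -128 - 17t for integer t.
p ≥ 0: smallest is 320 mod 42 = 26 (at t = -7), with q = -9.

26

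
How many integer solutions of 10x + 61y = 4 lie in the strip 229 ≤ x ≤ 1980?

gcd(61, 10):
  61 = 6·10 + 1
  10 = 10·1
so gcd(61, 10) = 1.
Back-substitute for Bézout coefficients:
  1 = 61 - 6·10
  ... = 10·(-6) + 61·(1)
Scale by 4: particular solution (-24, 4); reduce x mod 61: (37, -6).
General solution: x = 37 + 61t, y = -6 - 10t for integer t.
229 ≤ 37 + 61t ≤ 1980 gives t ∈ [4, 31], which is 28 values.

28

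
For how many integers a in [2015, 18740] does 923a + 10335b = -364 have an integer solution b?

gcd(10335, 923):
  10335 = 11*923 + 182
  923 = 5*182 + 13
  182 = 14*13
so gcd(10335, 923) = 13.
Back-substitute for Bézout coefficients:
  13 = 923 - 5*182
  ... = 923*(56) + 10335*(-5)
Scale by -28: particular solution (-1568, 140); reduce a mod 795: (22, -2).
General solution: a = 22 + 795t, b = -2 - 71t for integer t.
2015 ≤ 22 + 795t ≤ 18740 gives t ∈ [3, 23], which is 21 values.

21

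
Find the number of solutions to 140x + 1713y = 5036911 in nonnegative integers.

21

gcd(1713, 140) = 1  (1713 = 12×140 + 33, 140 = 4×33 + 8, 33 = 4×8 + 1, 8 = 8×1).
Back-substituting, 140×(-208) + 1713×(17) = 1.
Scale by 5036911: one solution is (-1047677488, 85627487). Reduce x mod 1713: (164, 2927).
General: x = 164 + 1713t, y = 2927 - 140t.
x ≥ 0 ⇒ t ≥ 0; y ≥ 0 ⇒ t ≤ 20. So t ∈ [0, 20]: 21 solutions.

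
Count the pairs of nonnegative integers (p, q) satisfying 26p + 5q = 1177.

9

gcd(26, 5) = 1.
By Bézout, 26*(1) + 5*(-5) = 1.
One solution: (2, 225).
General: p = 2 + 5t, q = 225 - 26t.
p ≥ 0 ⇒ t ≥ 0; q ≥ 0 ⇒ t ≤ 8. So t ∈ [0, 8]: 9 solutions.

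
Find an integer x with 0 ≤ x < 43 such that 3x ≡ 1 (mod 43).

gcd(43, 3):
  43 = 14*3 + 1
  3 = 3*1
so gcd(43, 3) = 1.
Back-substitute for Bézout coefficients:
  1 = 43 - 14*3
  ... = 3*(-14) + 43*(1)
So 3*-14 ≡ 1 (mod 43), and -14 mod 43 = 29.

29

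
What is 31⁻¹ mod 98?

19

gcd(98, 31) = 1  (98 = 3*31 + 5, 31 = 6*5 + 1, 5 = 5*1).
Back-substituting, 31*(19) + 98*(-6) = 1.
So 31*19 ≡ 1 (mod 98), and 19 mod 98 = 19.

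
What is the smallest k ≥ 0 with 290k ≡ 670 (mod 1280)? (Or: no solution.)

95

gcd(1280, 290) = 10  (1280 = 4*290 + 120, 290 = 2*120 + 50, 120 = 2*50 + 20, 50 = 2*20 + 10, 20 = 2*10).
10 divides 670, so solutions exist.
Back-substituting, 290*(53) + 1280*(-12) = 10.
So 290*(53) ≡ 10 (mod 1280); multiply by 67: k ≡ 3551 (mod 128).
Smallest nonnegative: k = 3551 mod 128 = 95.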